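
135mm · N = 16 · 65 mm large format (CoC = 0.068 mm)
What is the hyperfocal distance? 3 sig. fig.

Hyperfocal distance H = f²/(N·c) + f = 135²/(16 × 0.068) + 135 = 18225/1.088 + 135 ≈ 16885.9 mm ≈ 16.9 m.

16.9 m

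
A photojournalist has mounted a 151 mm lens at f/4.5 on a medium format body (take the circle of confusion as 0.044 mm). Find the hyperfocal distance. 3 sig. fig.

115 m

Hyperfocal distance H = f²/(N·c) + f = 151²/(4.5 × 0.044) + 151 = 22801/0.198 + 151 ≈ 115307.6 mm ≈ 115 m.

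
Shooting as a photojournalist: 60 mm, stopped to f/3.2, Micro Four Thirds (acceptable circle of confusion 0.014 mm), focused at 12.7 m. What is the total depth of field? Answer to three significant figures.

Hyperfocal distance H = f²/(N·c) + f = 60²/(3.2 × 0.014) + 60 = 3600/0.0448 + 60 ≈ 80417.1 mm ≈ 80.42 m.
Near limit Dn = s·(H − f)/(H + s − 2f) = 12700 × (80417.1 − 60) / (80417.1 + 12700 − 2 × 60) = 12700 × 80357.1 / 92997.1 ≈ 10973.8 mm.
Far limit Df = s·(H − f)/(H − s) = 12700 × (80417.1 − 60) / (80417.1 − 12700) = 12700 × 80357.1 / 67717.1 ≈ 15070.6 mm.
Depth of field = Df − Dn = 15070.6 − 10973.8 ≈ 4096.8 mm ≈ 4.10 m.

4.10 m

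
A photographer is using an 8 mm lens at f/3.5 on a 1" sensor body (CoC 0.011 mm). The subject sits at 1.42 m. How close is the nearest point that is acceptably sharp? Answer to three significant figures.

Hyperfocal distance H = f²/(N·c) + f = 8²/(3.5 × 0.011) + 8 = 64/0.0385 + 8 ≈ 1670.3 mm ≈ 1.670 m.
Near limit Dn = s·(H − f)/(H + s − 2f) = 1420 × (1670.3 − 8) / (1670.3 + 1420 − 2 × 8) = 1420 × 1662.3 / 3074.3 ≈ 767.81 mm ≈ 0.768 m.

0.768 m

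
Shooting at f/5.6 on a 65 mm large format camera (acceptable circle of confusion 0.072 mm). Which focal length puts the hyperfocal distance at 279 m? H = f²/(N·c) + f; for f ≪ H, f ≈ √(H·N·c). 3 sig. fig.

From H = f²/(N·c) + f, with f ≪ H: f ≈ √(H·N·c) = √(279000 × 5.6 × 0.072) = √112493 ≈ 335.4 mm.
The +f correction barely moves this — solving exactly, f² + N·c·f − N·c·H = 0 ⇒ f = (−N·c + √((N·c)² + 4·N·c·H))/2 = (−0.4032 + √449971)/2 ≈ 335.20 mm, so f ≈ 335 mm.

335 mm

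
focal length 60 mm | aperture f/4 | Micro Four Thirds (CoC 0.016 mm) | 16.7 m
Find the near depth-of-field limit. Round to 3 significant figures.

12.9 m

Hyperfocal distance H = f²/(N·c) + f = 60²/(4 × 0.016) + 60 = 3600/0.064 + 60 ≈ 56310.0 mm ≈ 56.31 m.
Near limit Dn = s·(H − f)/(H + s − 2f) = 16700 × (56310.0 − 60) / (56310.0 + 16700 − 2 × 60) = 16700 × 56250.0 / 72890.0 ≈ 12888 mm ≈ 12.9 m.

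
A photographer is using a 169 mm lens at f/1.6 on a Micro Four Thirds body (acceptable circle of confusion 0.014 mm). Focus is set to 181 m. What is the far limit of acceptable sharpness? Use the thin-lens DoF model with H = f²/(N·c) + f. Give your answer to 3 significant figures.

Hyperfocal distance H = f²/(N·c) + f = 169²/(1.6 × 0.014) + 169 = 28561/0.0224 + 169 ≈ 1275213.6 mm ≈ 1275 m.
Far limit Df = s·(H − f)/(H − s) = 181000 × (1275213.6 − 169) / (1275213.6 − 181000) = 181000 × 1275044.6 / 1094213.6 ≈ 210912 mm ≈ 211 m.

211 m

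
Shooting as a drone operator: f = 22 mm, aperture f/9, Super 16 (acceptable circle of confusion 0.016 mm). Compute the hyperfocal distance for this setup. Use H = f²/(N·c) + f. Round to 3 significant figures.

Hyperfocal distance H = f²/(N·c) + f = 22²/(9 × 0.016) + 22 = 484/0.144 + 22 ≈ 3383.1 mm ≈ 3.38 m.

3.38 m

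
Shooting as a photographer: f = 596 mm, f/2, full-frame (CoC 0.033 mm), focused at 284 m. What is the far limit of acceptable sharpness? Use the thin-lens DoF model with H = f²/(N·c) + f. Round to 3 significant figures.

300 m

Hyperfocal distance H = f²/(N·c) + f = 596²/(2 × 0.033) + 596 = 355216/0.066 + 596 ≈ 5382656.6 mm ≈ 5383 m.
Far limit Df = s·(H − f)/(H − s) = 284000 × (5382656.6 − 596) / (5382656.6 − 284000) = 284000 × 5382060.6 / 5098656.6 ≈ 299786 mm ≈ 300 m.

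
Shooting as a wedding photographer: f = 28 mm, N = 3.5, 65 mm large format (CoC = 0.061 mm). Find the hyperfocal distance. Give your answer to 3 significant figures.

Hyperfocal distance H = f²/(N·c) + f = 28²/(3.5 × 0.061) + 28 = 784/0.2135 + 28 ≈ 3700.1 mm ≈ 3.70 m.

3.70 m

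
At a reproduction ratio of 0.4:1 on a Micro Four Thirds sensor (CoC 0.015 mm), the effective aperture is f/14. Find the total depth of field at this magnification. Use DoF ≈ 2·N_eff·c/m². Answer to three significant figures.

2.62 mm

At magnification m, DoF ≈ 2·N_eff·c/m² = 2 × 14 × 0.015 / 0.4² = 0.42 / 0.16 ≈ 2.62 mm.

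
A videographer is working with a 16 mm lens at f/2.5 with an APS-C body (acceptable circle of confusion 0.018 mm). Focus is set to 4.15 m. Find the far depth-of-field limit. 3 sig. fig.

15.2 m

Hyperfocal distance H = f²/(N·c) + f = 16²/(2.5 × 0.018) + 16 = 256/0.045 + 16 ≈ 5704.9 mm ≈ 5.705 m.
Far limit Df = s·(H − f)/(H − s) = 4150 × (5704.9 − 16) / (5704.9 − 4150) = 4150 × 5688.9 / 1554.9 ≈ 15184 mm ≈ 15.2 m.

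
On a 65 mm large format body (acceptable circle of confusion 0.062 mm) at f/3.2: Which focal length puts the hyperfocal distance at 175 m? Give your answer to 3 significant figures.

186 mm

From H = f²/(N·c) + f, with f ≪ H: f ≈ √(H·N·c) = √(175000 × 3.2 × 0.062) = √34720 ≈ 186.3 mm.
The +f correction barely moves this — solving exactly, f² + N·c·f − N·c·H = 0 ⇒ f = (−N·c + √((N·c)² + 4·N·c·H))/2 = (−0.1984 + √138880)/2 ≈ 186.23 mm, so f ≈ 186 mm.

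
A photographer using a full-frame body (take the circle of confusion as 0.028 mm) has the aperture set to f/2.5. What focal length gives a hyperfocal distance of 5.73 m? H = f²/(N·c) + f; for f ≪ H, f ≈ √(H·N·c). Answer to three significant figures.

From H = f²/(N·c) + f, with f ≪ H: f ≈ √(H·N·c) = √(5730 × 2.5 × 0.028) = √401.10 ≈ 20.03 mm.
The +f correction barely moves this — solving exactly, f² + N·c·f − N·c·H = 0 ⇒ f = (−N·c + √((N·c)² + 4·N·c·H))/2 = (−0.07 + √1604.4)/2 ≈ 19.993 mm, so f ≈ 20.0 mm.

20.0 mm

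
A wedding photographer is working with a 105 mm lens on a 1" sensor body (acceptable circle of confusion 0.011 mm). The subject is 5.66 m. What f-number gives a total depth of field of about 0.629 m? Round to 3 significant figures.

Write h = H − f = f²/(N·c). The thin-lens limits are Dn = s·h/(h + (s−f)) and Df = s·h/(h − (s−f)), so DoF = Df − Dn = 2·s·(s−f)·h / (h² − (s−f)²).
That is a quadratic in h: DoF·h² − 2·s·(s−f)·h − DoF·(s−f)² = 0 ⇒ h = (s−f)·(s + √(s² + DoF²)) / DoF = 5555 × (5660 + √(5660² + 629²)) / 629 = 5555 × (5660 + 5694.84) / 629 ≈ 100280 mm.
Then N = f²/(c·h) = 105² / (0.011 × 100280) = 11025 / 1103.1 ≈ 9.99.

f/9.99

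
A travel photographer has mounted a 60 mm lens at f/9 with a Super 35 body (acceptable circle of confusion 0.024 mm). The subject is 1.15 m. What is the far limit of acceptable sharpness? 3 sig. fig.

Hyperfocal distance H = f²/(N·c) + f = 60²/(9 × 0.024) + 60 = 3600/0.216 + 60 ≈ 16726.7 mm ≈ 16.73 m.
Far limit Df = s·(H − f)/(H − s) = 1150 × (16726.7 − 60) / (16726.7 − 1150) = 1150 × 16666.7 / 15576.7 ≈ 1230.5 mm ≈ 1.23 m.

1.23 m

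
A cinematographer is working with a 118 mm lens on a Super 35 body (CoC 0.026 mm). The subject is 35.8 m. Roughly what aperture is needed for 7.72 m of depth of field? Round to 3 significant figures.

f/1.60

Write h = H − f = f²/(N·c). The thin-lens limits are Dn = s·h/(h + (s−f)) and Df = s·h/(h − (s−f)), so DoF = Df − Dn = 2·s·(s−f)·h / (h² − (s−f)²).
That is a quadratic in h: DoF·h² − 2·s·(s−f)·h − DoF·(s−f)² = 0 ⇒ h = (s−f)·(s + √(s² + DoF²)) / DoF = 35682 × (35800 + √(35800² + 7720²)) / 7720 = 35682 × (35800 + 36622.9) / 7720 ≈ 334740 mm.
Then N = f²/(c·h) = 118² / (0.026 × 334740) = 13924 / 8703.2 ≈ 1.60.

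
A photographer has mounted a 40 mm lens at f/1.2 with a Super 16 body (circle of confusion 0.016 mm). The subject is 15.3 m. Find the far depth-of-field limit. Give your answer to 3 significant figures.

Hyperfocal distance H = f²/(N·c) + f = 40²/(1.2 × 0.016) + 40 = 1600/0.0192 + 40 ≈ 83373.3 mm ≈ 83.37 m.
Far limit Df = s·(H − f)/(H − s) = 15300 × (83373.3 − 40) / (83373.3 − 15300) = 15300 × 83333.3 / 68073.3 ≈ 18730 mm ≈ 18.7 m.

18.7 m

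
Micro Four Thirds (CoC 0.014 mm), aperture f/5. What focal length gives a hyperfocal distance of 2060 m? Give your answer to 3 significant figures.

380 mm

From H = f²/(N·c) + f, with f ≪ H: f ≈ √(H·N·c) = √(2060000 × 5 × 0.014) = √144200 ≈ 379.7 mm.
The +f correction barely moves this — solving exactly, f² + N·c·f − N·c·H = 0 ⇒ f = (−N·c + √((N·c)² + 4·N·c·H))/2 = (−0.07 + √576800)/2 ≈ 379.70 mm, so f ≈ 380 mm.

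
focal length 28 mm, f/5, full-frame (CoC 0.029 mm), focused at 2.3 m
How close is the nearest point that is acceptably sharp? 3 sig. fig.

1.62 m

Hyperfocal distance H = f²/(N·c) + f = 28²/(5 × 0.029) + 28 = 784/0.145 + 28 ≈ 5434.9 mm ≈ 5.435 m.
Near limit Dn = s·(H − f)/(H + s − 2f) = 2300 × (5434.9 − 28) / (5434.9 + 2300 − 2 × 28) = 2300 × 5406.9 / 7678.9 ≈ 1619.5 mm ≈ 1.62 m.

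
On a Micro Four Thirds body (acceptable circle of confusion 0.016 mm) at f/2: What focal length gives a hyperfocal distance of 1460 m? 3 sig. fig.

From H = f²/(N·c) + f, with f ≪ H: f ≈ √(H·N·c) = √(1460000 × 2 × 0.016) = √46720 ≈ 216.1 mm.
The +f correction barely moves this — solving exactly, f² + N·c·f − N·c·H = 0 ⇒ f = (−N·c + √((N·c)² + 4·N·c·H))/2 = (−0.032 + √186880)/2 ≈ 216.13 mm, so f ≈ 216 mm.

216 mm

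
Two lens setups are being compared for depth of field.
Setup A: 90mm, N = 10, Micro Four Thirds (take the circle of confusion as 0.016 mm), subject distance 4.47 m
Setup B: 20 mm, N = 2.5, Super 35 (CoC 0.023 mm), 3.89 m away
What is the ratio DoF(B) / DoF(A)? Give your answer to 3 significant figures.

Setup A: H = 90²/(10×0.016) + 90 ≈ 50715.0 mm; DoF = Df − Dn = 4893.37 − 4114.06 ≈ 779.31 mm.
Setup B: H = 20²/(2.5×0.023) + 20 ≈ 6976.5 mm; DoF = Df − Dn = 8767.4 − 2499.5 ≈ 6267.9 mm.
Ratio = 6267.9 / 779.31 ≈ 8.04.

8.04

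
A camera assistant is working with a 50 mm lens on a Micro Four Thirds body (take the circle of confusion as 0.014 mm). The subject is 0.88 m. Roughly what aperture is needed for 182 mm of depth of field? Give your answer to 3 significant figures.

f/22

Write h = H − f = f²/(N·c). The thin-lens limits are Dn = s·h/(h + (s−f)) and Df = s·h/(h − (s−f)), so DoF = Df − Dn = 2·s·(s−f)·h / (h² − (s−f)²).
That is a quadratic in h: DoF·h² − 2·s·(s−f)·h − DoF·(s−f)² = 0 ⇒ h = (s−f)·(s + √(s² + DoF²)) / DoF = 830 × (880 + √(880² + 182²)) / 182 = 830 × (880 + 898.623) / 182 ≈ 8111.3 mm.
Then N = f²/(c·h) = 50² / (0.014 × 8111.3) = 2500 / 113.56 ≈ 22.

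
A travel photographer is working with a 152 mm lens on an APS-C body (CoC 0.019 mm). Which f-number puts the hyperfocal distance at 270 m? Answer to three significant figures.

f/4.51

Rearrange H = f²/(N·c) + f for N: N = f² / ((H − f)·c).
N = 152² / ((270000 − 152) × 0.019) = 23104 / 5127 ≈ 4.51.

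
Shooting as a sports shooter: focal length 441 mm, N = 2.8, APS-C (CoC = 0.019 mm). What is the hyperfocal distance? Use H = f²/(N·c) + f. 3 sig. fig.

3660 m

Hyperfocal distance H = f²/(N·c) + f = 441²/(2.8 × 0.019) + 441 = 194481/0.0532 + 441 ≈ 3656098.9 mm ≈ 3660 m.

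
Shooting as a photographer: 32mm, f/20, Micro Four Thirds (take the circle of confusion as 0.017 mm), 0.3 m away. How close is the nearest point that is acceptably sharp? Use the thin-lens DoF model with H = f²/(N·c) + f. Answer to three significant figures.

Hyperfocal distance H = f²/(N·c) + f = 32²/(20 × 0.017) + 32 = 1024/0.34 + 32 ≈ 3043.8 mm ≈ 3.044 m.
Near limit Dn = s·(H − f)/(H + s − 2f) = 300 × (3043.8 − 32) / (3043.8 + 300 − 2 × 32) = 300 × 3011.8 / 3279.8 ≈ 275.49 mm.

275 mm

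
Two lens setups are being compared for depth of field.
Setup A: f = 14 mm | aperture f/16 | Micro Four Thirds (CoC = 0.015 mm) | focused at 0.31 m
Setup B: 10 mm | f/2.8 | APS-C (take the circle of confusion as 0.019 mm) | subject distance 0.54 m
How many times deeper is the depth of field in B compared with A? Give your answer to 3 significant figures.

1.28

Setup A: H = 14²/(16×0.015) + 14 ≈ 830.7 mm; DoF = Df − Dn = 486.24 − 227.53 ≈ 258.71 mm.
Setup B: H = 10²/(2.8×0.019) + 10 ≈ 1889.7 mm; DoF = Df − Dn = 752.05 − 421.23 ≈ 330.82 mm.
Ratio = 330.82 / 258.71 ≈ 1.28.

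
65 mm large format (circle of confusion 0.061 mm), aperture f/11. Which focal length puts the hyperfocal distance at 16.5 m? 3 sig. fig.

From H = f²/(N·c) + f, with f ≪ H: f ≈ √(H·N·c) = √(16500 × 11 × 0.061) = √11072 ≈ 105.2 mm.
The +f correction barely moves this — solving exactly, f² + N·c·f − N·c·H = 0 ⇒ f = (−N·c + √((N·c)² + 4·N·c·H))/2 = (−0.671 + √44286)/2 ≈ 104.89 mm, so f ≈ 105 mm.

105 mm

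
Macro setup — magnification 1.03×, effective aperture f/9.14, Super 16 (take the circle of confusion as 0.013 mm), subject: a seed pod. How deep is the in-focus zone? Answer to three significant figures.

0.224 mm

At magnification m, DoF ≈ 2·N_eff·c/m² = 2 × 9.14 × 0.013 / 1.03² = 0.2376 / 1.061 ≈ 0.224 mm.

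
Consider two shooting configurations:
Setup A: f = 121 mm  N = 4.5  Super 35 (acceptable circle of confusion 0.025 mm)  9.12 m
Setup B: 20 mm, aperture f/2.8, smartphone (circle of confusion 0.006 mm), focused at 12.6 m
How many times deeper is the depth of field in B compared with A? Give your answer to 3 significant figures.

14.6

Setup A: H = 121²/(4.5×0.025) + 121 ≈ 130263.2 mm; DoF = Df − Dn = 9797.5 − 8530.2 ≈ 1267.3 mm.
Setup B: H = 20²/(2.8×0.006) + 20 ≈ 23829.5 mm; DoF = Df − Dn = 26715 − 8244 ≈ 18471 mm.
Ratio = 18471 / 1267.3 ≈ 14.6.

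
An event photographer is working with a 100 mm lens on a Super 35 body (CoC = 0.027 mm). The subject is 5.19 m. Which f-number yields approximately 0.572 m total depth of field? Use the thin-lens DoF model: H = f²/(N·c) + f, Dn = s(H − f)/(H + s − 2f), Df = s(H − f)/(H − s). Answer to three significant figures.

Write h = H − f = f²/(N·c). The thin-lens limits are Dn = s·h/(h + (s−f)) and Df = s·h/(h − (s−f)), so DoF = Df − Dn = 2·s·(s−f)·h / (h² − (s−f)²).
That is a quadratic in h: DoF·h² − 2·s·(s−f)·h − DoF·(s−f)² = 0 ⇒ h = (s−f)·(s + √(s² + DoF²)) / DoF = 5090 × (5190 + √(5190² + 572²)) / 572 = 5090 × (5190 + 5221.43) / 572 ≈ 92647 mm.
Then N = f²/(c·h) = 100² / (0.027 × 92647) = 10000 / 2501.5 ≈ 4.

f/4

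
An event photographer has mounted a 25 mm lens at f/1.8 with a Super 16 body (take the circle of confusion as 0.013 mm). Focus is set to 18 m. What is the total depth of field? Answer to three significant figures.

44.3 m

Hyperfocal distance H = f²/(N·c) + f = 25²/(1.8 × 0.013) + 25 = 625/0.0234 + 25 ≈ 26734.4 mm ≈ 26.73 m.
Near limit Dn = s·(H − f)/(H + s − 2f) = 18000 × (26734.4 − 25) / (26734.4 + 18000 − 2 × 25) = 18000 × 26709.4 / 44684.4 ≈ 10759 mm.
Far limit Df = s·(H − f)/(H − s) = 18000 × (26734.4 − 25) / (26734.4 − 18000) = 18000 × 26709.4 / 8734.4 ≈ 55043 mm.
Depth of field = Df − Dn = 55043 − 10759 ≈ 44284 mm ≈ 44.3 m.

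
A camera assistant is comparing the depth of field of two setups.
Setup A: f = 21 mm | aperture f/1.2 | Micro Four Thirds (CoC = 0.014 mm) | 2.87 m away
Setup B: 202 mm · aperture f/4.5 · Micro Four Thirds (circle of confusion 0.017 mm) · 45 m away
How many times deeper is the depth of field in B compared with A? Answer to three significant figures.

Setup A: H = 21²/(1.2×0.014) + 21 ≈ 26271.0 mm; DoF = Df − Dn = 3219.41 − 2589.01 ≈ 630.40 mm.
Setup B: H = 202²/(4.5×0.017) + 202 ≈ 533587.6 mm; DoF = Df − Dn = 49126.0 − 41513.4 ≈ 7612.6 mm.
Ratio = 7612.6 / 630.40 ≈ 12.1.

12.1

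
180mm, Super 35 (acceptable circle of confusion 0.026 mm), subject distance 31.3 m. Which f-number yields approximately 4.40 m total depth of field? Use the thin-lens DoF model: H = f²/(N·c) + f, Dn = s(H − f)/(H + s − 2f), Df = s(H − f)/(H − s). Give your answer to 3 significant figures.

f/2.80

Write h = H − f = f²/(N·c). The thin-lens limits are Dn = s·h/(h + (s−f)) and Df = s·h/(h − (s−f)), so DoF = Df − Dn = 2·s·(s−f)·h / (h² − (s−f)²).
That is a quadratic in h: DoF·h² − 2·s·(s−f)·h − DoF·(s−f)² = 0 ⇒ h = (s−f)·(s + √(s² + DoF²)) / DoF = 31120 × (31300 + √(31300² + 4400²)) / 4400 = 31120 × (31300 + 31607.8) / 4400 ≈ 444929 mm.
Then N = f²/(c·h) = 180² / (0.026 × 444929) = 32400 / 11568 ≈ 2.80.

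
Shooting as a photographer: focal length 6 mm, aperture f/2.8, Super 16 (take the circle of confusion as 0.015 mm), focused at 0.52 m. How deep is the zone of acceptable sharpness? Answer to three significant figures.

Hyperfocal distance H = f²/(N·c) + f = 6²/(2.8 × 0.015) + 6 = 36/0.042 + 6 ≈ 863.1 mm ≈ 0.863 m.
Near limit Dn = s·(H − f)/(H + s − 2f) = 520 × (863.1 − 6) / (863.1 + 520 − 2 × 6) = 520 × 857.1 / 1371.1 ≈ 325.07 mm.
Far limit Df = s·(H − f)/(H − s) = 520 × (863.1 − 6) / (863.1 − 520) = 520 × 857.1 / 343.1 ≈ 1298.92 mm.
Depth of field = Df − Dn = 1298.92 − 325.07 ≈ 973.85 mm ≈ 0.974 m.

0.974 m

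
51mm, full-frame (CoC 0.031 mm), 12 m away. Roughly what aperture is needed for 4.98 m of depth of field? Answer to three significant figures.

Write h = H − f = f²/(N·c). The thin-lens limits are Dn = s·h/(h + (s−f)) and Df = s·h/(h − (s−f)), so DoF = Df − Dn = 2·s·(s−f)·h / (h² − (s−f)²).
That is a quadratic in h: DoF·h² − 2·s·(s−f)·h − DoF·(s−f)² = 0 ⇒ h = (s−f)·(s + √(s² + DoF²)) / DoF = 11949 × (12000 + √(12000² + 4980²)) / 4980 = 11949 × (12000 + 12992.3) / 4980 ≈ 59967 mm.
Then N = f²/(c·h) = 51² / (0.031 × 59967) = 2601 / 1859.0 ≈ 1.40.

f/1.40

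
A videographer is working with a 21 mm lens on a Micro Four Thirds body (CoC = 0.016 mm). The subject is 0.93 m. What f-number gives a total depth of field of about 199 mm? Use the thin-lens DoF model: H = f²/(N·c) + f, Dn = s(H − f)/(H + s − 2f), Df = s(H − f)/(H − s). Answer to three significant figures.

Write h = H − f = f²/(N·c). The thin-lens limits are Dn = s·h/(h + (s−f)) and Df = s·h/(h − (s−f)), so DoF = Df − Dn = 2·s·(s−f)·h / (h² − (s−f)²).
That is a quadratic in h: DoF·h² − 2·s·(s−f)·h − DoF·(s−f)² = 0 ⇒ h = (s−f)·(s + √(s² + DoF²)) / DoF = 909 × (930 + √(930² + 199²)) / 199 = 909 × (930 + 951.053) / 199 ≈ 8592.3 mm.
Then N = f²/(c·h) = 21² / (0.016 × 8592.3) = 441 / 137.48 ≈ 3.21.

f/3.21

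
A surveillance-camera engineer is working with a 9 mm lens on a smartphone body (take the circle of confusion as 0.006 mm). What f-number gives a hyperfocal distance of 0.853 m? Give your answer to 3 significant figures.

Rearrange H = f²/(N·c) + f for N: N = f² / ((H − f)·c).
N = 9² / ((853 − 9) × 0.006) = 81 / 5.064 ≈ 16.

f/16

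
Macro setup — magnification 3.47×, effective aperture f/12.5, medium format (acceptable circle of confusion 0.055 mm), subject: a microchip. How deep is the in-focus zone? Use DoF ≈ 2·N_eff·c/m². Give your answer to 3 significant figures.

At magnification m, DoF ≈ 2·N_eff·c/m² = 2 × 12.5 × 0.055 / 3.47² = 1.375 / 12.04 ≈ 0.114 mm.

0.114 mm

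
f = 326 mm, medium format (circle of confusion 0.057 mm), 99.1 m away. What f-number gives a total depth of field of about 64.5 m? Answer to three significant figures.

Write h = H − f = f²/(N·c). The thin-lens limits are Dn = s·h/(h + (s−f)) and Df = s·h/(h − (s−f)), so DoF = Df − Dn = 2·s·(s−f)·h / (h² − (s−f)²).
That is a quadratic in h: DoF·h² − 2·s·(s−f)·h − DoF·(s−f)² = 0 ⇒ h = (s−f)·(s + √(s² + DoF²)) / DoF = 98774 × (99100 + √(99100² + 64500²)) / 64500 = 98774 × (99100 + 118242) / 64500 ≈ 332832 mm.
Then N = f²/(c·h) = 326² / (0.057 × 332832) = 106276 / 18971 ≈ 5.60.

f/5.60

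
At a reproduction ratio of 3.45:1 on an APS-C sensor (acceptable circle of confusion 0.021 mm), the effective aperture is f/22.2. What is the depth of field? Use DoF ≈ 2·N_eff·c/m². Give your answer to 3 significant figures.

0.0783 mm

At magnification m, DoF ≈ 2·N_eff·c/m² = 2 × 22.2 × 0.021 / 3.45² = 0.9324 / 11.9 ≈ 0.0783 mm.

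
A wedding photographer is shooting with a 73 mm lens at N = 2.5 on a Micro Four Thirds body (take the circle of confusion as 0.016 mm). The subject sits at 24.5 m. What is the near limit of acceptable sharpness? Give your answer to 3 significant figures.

Hyperfocal distance H = f²/(N·c) + f = 73²/(2.5 × 0.016) + 73 = 5329/0.04 + 73 ≈ 133298.0 mm ≈ 133.3 m.
Near limit Dn = s·(H − f)/(H + s − 2f) = 24500 × (133298.0 − 73) / (133298.0 + 24500 − 2 × 73) = 24500 × 133225.0 / 157652.0 ≈ 20704 mm ≈ 20.7 m.

20.7 m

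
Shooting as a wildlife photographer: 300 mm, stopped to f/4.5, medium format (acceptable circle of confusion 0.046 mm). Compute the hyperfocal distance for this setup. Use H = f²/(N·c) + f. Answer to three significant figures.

435 m

Hyperfocal distance H = f²/(N·c) + f = 300²/(4.5 × 0.046) + 300 = 90000/0.207 + 300 ≈ 435082.6 mm ≈ 435 m.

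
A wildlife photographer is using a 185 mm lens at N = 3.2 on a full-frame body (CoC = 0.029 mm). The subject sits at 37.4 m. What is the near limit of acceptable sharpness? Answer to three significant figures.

34.0 m

Hyperfocal distance H = f²/(N·c) + f = 185²/(3.2 × 0.029) + 185 = 34225/0.0928 + 185 ≈ 368988.9 mm ≈ 369.0 m.
Near limit Dn = s·(H − f)/(H + s − 2f) = 37400 × (368988.9 − 185) / (368988.9 + 37400 − 2 × 185) = 37400 × 368803.9 / 406018.9 ≈ 33972 mm ≈ 34.0 m.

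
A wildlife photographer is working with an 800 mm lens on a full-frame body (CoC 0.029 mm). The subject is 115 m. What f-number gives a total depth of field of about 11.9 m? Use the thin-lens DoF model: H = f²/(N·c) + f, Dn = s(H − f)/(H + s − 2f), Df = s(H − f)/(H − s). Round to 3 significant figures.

f/9.97

Write h = H − f = f²/(N·c). The thin-lens limits are Dn = s·h/(h + (s−f)) and Df = s·h/(h − (s−f)), so DoF = Df − Dn = 2·s·(s−f)·h / (h² − (s−f)²).
That is a quadratic in h: DoF·h² − 2·s·(s−f)·h − DoF·(s−f)² = 0 ⇒ h = (s−f)·(s + √(s² + DoF²)) / DoF = 114200 × (115000 + √(115000² + 11900²)) / 11900 = 114200 × (115000 + 115614) / 11900 ≈ 2213120 mm.
Then N = f²/(c·h) = 800² / (0.029 × 2213120) = 640000 / 64180 ≈ 9.97.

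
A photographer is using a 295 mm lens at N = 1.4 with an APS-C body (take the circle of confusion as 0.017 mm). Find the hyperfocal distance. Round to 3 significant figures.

Hyperfocal distance H = f²/(N·c) + f = 295²/(1.4 × 0.017) + 295 = 87025/0.0238 + 295 ≈ 3656807.6 mm ≈ 3660 m.

3660 m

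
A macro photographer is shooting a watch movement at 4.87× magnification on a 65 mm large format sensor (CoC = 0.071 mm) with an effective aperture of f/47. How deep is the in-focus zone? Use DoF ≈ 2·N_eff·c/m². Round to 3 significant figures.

At magnification m, DoF ≈ 2·N_eff·c/m² = 2 × 47 × 0.071 / 4.87² = 6.674 / 23.72 ≈ 0.281 mm.

0.281 mm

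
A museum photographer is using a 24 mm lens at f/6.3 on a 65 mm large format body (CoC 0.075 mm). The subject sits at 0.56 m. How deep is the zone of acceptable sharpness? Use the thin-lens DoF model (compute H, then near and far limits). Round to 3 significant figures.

Hyperfocal distance H = f²/(N·c) + f = 24²/(6.3 × 0.075) + 24 = 576/0.4725 + 24 ≈ 1243.0 mm ≈ 1.243 m.
Near limit Dn = s·(H − f)/(H + s − 2f) = 560 × (1243.0 − 24) / (1243.0 + 560 − 2 × 24) = 560 × 1219.0 / 1755.0 ≈ 388.97 mm.
Far limit Df = s·(H − f)/(H − s) = 560 × (1243.0 − 24) / (1243.0 − 560) = 560 × 1219.0 / 683.0 ≈ 999.44 mm.
Depth of field = Df − Dn = 999.44 − 388.97 ≈ 610.47 mm ≈ 0.610 m.

0.610 m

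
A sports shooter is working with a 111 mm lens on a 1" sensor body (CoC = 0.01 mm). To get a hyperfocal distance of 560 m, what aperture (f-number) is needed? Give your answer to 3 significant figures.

f/2.20

Rearrange H = f²/(N·c) + f for N: N = f² / ((H − f)·c).
N = 111² / ((560000 − 111) × 0.01) = 12321 / 5599 ≈ 2.20.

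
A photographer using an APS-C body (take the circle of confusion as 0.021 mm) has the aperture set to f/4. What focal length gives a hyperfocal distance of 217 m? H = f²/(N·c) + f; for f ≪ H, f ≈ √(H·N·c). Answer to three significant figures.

135 mm

From H = f²/(N·c) + f, with f ≪ H: f ≈ √(H·N·c) = √(217000 × 4 × 0.021) = √18228 ≈ 135.0 mm.
The +f correction barely moves this — solving exactly, f² + N·c·f − N·c·H = 0 ⇒ f = (−N·c + √((N·c)² + 4·N·c·H))/2 = (−0.084 + √72912)/2 ≈ 134.97 mm, so f ≈ 135 mm.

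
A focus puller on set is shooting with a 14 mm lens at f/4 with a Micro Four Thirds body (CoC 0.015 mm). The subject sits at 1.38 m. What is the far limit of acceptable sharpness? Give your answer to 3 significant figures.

2.37 m

Hyperfocal distance H = f²/(N·c) + f = 14²/(4 × 0.015) + 14 = 196/0.06 + 14 ≈ 3280.7 mm ≈ 3.281 m.
Far limit Df = s·(H − f)/(H − s) = 1380 × (3280.7 − 14) / (3280.7 − 1380) = 1380 × 3266.7 / 1900.7 ≈ 2371.8 mm ≈ 2.37 m.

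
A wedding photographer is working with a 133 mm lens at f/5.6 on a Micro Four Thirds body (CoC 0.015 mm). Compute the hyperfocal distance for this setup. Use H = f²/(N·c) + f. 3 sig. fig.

211 m

Hyperfocal distance H = f²/(N·c) + f = 133²/(5.6 × 0.015) + 133 = 17689/0.084 + 133 ≈ 210716.3 mm ≈ 211 m.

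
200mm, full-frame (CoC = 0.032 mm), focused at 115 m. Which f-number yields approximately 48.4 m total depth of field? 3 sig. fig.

f/2.20

Write h = H − f = f²/(N·c). The thin-lens limits are Dn = s·h/(h + (s−f)) and Df = s·h/(h − (s−f)), so DoF = Df − Dn = 2·s·(s−f)·h / (h² − (s−f)²).
That is a quadratic in h: DoF·h² − 2·s·(s−f)·h − DoF·(s−f)² = 0 ⇒ h = (s−f)·(s + √(s² + DoF²)) / DoF = 114800 × (115000 + √(115000² + 48400²)) / 48400 = 114800 × (115000 + 124770) / 48400 ≈ 568711 mm.
Then N = f²/(c·h) = 200² / (0.032 × 568711) = 40000 / 18199 ≈ 2.20.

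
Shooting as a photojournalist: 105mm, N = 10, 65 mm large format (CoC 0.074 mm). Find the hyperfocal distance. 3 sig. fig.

Hyperfocal distance H = f²/(N·c) + f = 105²/(10 × 0.074) + 105 = 11025/0.74 + 105 ≈ 15003.6 mm ≈ 15.0 m.

15.0 m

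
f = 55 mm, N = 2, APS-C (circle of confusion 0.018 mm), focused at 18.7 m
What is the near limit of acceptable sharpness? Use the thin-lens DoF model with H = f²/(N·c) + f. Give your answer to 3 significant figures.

Hyperfocal distance H = f²/(N·c) + f = 55²/(2 × 0.018) + 55 = 3025/0.036 + 55 ≈ 84082.8 mm ≈ 84.08 m.
Near limit Dn = s·(H − f)/(H + s − 2f) = 18700 × (84082.8 − 55) / (84082.8 + 18700 − 2 × 55) = 18700 × 84027.8 / 102672.8 ≈ 15304 mm ≈ 15.3 m.

15.3 m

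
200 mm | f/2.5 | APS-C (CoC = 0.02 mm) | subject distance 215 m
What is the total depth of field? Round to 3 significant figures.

124 m

Hyperfocal distance H = f²/(N·c) + f = 200²/(2.5 × 0.02) + 200 = 40000/0.05 + 200 ≈ 800200.0 mm ≈ 800.2 m.
Near limit Dn = s·(H − f)/(H + s − 2f) = 215000 × (800200.0 − 200) / (800200.0 + 215000 − 2 × 200) = 215000 × 800000.0 / 1014800.0 ≈ 169492 mm.
Far limit Df = s·(H − f)/(H − s) = 215000 × (800200.0 − 200) / (800200.0 − 215000) = 215000 × 800000.0 / 585200.0 ≈ 293917 mm.
Depth of field = Df − Dn = 293917 − 169492 ≈ 124425 mm ≈ 124 m.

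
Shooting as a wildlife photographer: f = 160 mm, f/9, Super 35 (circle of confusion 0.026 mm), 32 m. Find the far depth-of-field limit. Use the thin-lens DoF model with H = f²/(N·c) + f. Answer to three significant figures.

Hyperfocal distance H = f²/(N·c) + f = 160²/(9 × 0.026) + 160 = 25600/0.234 + 160 ≈ 109561.7 mm ≈ 109.6 m.
Far limit Df = s·(H − f)/(H − s) = 32000 × (109561.7 − 160) / (109561.7 − 32000) = 32000 × 109401.7 / 77561.7 ≈ 45136 mm ≈ 45.1 m.

45.1 m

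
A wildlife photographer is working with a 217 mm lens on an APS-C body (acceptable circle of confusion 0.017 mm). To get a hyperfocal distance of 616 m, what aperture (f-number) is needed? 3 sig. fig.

f/4.50

Rearrange H = f²/(N·c) + f for N: N = f² / ((H − f)·c).
N = 217² / ((616000 − 217) × 0.017) = 47089 / 10468 ≈ 4.50.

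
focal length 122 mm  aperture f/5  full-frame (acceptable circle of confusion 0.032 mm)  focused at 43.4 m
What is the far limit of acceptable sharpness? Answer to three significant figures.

81.2 m

Hyperfocal distance H = f²/(N·c) + f = 122²/(5 × 0.032) + 122 = 14884/0.16 + 122 ≈ 93147.0 mm ≈ 93.15 m.
Far limit Df = s·(H − f)/(H − s) = 43400 × (93147.0 − 122) / (93147.0 − 43400) = 43400 × 93025.0 / 49747.0 ≈ 81156 mm ≈ 81.2 m.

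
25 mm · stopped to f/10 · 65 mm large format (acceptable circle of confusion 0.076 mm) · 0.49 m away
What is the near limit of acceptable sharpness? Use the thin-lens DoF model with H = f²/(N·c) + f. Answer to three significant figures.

Hyperfocal distance H = f²/(N·c) + f = 25²/(10 × 0.076) + 25 = 625/0.76 + 25 ≈ 847.4 mm ≈ 0.847 m.
Near limit Dn = s·(H − f)/(H + s − 2f) = 490 × (847.4 − 25) / (847.4 + 490 − 2 × 25) = 490 × 822.4 / 1287.4 ≈ 313.01 mm.

313 mm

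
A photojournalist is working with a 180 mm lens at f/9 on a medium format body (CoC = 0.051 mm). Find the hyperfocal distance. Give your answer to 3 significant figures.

Hyperfocal distance H = f²/(N·c) + f = 180²/(9 × 0.051) + 180 = 32400/0.459 + 180 ≈ 70768.2 mm ≈ 70.8 m.

70.8 m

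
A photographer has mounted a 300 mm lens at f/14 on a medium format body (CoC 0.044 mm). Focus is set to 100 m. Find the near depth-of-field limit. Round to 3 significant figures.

59.4 m

Hyperfocal distance H = f²/(N·c) + f = 300²/(14 × 0.044) + 300 = 90000/0.616 + 300 ≈ 146403.9 mm ≈ 146.4 m.
Near limit Dn = s·(H − f)/(H + s − 2f) = 100000 × (146403.9 − 300) / (146403.9 + 100000 − 2 × 300) = 100000 × 146103.9 / 245803.9 ≈ 59439 mm ≈ 59.4 m.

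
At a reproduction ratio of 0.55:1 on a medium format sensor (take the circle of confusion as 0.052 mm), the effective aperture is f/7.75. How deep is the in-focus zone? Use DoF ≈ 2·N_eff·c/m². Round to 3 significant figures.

At magnification m, DoF ≈ 2·N_eff·c/m² = 2 × 7.75 × 0.052 / 0.55² = 0.806 / 0.3025 ≈ 2.66 mm.

2.66 mm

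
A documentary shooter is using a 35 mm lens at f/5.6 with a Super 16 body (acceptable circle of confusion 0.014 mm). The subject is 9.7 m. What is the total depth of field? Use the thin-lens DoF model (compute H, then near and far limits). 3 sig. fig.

19.4 m

Hyperfocal distance H = f²/(N·c) + f = 35²/(5.6 × 0.014) + 35 = 1225/0.0784 + 35 ≈ 15660.0 mm ≈ 15.66 m.
Near limit Dn = s·(H − f)/(H + s − 2f) = 9700 × (15660.0 − 35) / (15660.0 + 9700 − 2 × 35) = 9700 × 15625.0 / 25290.0 ≈ 5993 mm.
Far limit Df = s·(H − f)/(H − s) = 9700 × (15660.0 − 35) / (15660.0 − 9700) = 9700 × 15625.0 / 5960.0 ≈ 25430 mm.
Depth of field = Df − Dn = 25430 − 5993 ≈ 19437 mm ≈ 19.4 m.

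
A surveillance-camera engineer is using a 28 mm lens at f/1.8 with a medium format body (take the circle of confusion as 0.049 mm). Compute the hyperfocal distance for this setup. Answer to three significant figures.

8.92 m

Hyperfocal distance H = f²/(N·c) + f = 28²/(1.8 × 0.049) + 28 = 784/0.0882 + 28 ≈ 8916.9 mm ≈ 8.92 m.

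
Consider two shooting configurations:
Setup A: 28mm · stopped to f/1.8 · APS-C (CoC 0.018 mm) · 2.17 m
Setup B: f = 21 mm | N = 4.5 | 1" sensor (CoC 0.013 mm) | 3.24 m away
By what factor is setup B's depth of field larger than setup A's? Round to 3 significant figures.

Setup A: H = 28²/(1.8×0.018) + 28 ≈ 24225.5 mm; DoF = Df − Dn = 2380.75 − 1993.53 ≈ 387.22 mm.
Setup B: H = 21²/(4.5×0.013) + 21 ≈ 7559.5 mm; DoF = Df − Dn = 5654.6 − 2270.5 ≈ 3384.1 mm.
Ratio = 3384.1 / 387.22 ≈ 8.74.

8.74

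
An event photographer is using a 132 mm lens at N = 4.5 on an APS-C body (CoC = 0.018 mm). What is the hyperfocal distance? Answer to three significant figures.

215 m

Hyperfocal distance H = f²/(N·c) + f = 132²/(4.5 × 0.018) + 132 = 17424/0.081 + 132 ≈ 215243.1 mm ≈ 215 m.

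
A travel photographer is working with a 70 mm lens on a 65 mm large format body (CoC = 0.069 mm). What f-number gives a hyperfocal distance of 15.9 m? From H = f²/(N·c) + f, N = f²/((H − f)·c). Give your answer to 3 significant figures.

f/4.49

Rearrange H = f²/(N·c) + f for N: N = f² / ((H − f)·c).
N = 70² / ((15900 − 70) × 0.069) = 4900 / 1092 ≈ 4.49.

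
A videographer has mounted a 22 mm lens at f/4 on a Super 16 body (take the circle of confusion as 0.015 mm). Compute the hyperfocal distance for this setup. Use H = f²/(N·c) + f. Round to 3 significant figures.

8.09 m

Hyperfocal distance H = f²/(N·c) + f = 22²/(4 × 0.015) + 22 = 484/0.06 + 22 ≈ 8088.7 mm ≈ 8.09 m.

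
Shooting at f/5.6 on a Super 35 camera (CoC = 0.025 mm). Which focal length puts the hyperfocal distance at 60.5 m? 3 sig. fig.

From H = f²/(N·c) + f, with f ≪ H: f ≈ √(H·N·c) = √(60500 × 5.6 × 0.025) = √8470.0 ≈ 92.03 mm.
The +f correction barely moves this — solving exactly, f² + N·c·f − N·c·H = 0 ⇒ f = (−N·c + √((N·c)² + 4·N·c·H))/2 = (−0.14 + √33880)/2 ≈ 91.963 mm, so f ≈ 92.0 mm.

92.0 mm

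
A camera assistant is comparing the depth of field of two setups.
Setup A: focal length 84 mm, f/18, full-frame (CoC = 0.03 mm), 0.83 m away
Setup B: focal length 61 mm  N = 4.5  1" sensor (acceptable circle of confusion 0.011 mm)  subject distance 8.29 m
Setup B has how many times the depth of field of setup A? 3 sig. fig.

19.3

Setup A: H = 84²/(18×0.03) + 84 ≈ 13150.7 mm; DoF = Df − Dn = 880.255 − 785.173 ≈ 95.082 mm.
Setup B: H = 61²/(4.5×0.011) + 61 ≈ 75232.7 mm; DoF = Df − Dn = 9309.1 − 7472.0 ≈ 1837.1 mm.
Ratio = 1837.1 / 95.082 ≈ 19.3.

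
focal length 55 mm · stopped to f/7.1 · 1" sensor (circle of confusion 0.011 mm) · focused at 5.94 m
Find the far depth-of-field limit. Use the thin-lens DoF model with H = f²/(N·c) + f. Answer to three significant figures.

7.00 m

Hyperfocal distance H = f²/(N·c) + f = 55²/(7.1 × 0.011) + 55 = 3025/0.0781 + 55 ≈ 38787.4 mm ≈ 38.79 m.
Far limit Df = s·(H − f)/(H − s) = 5940 × (38787.4 − 55) / (38787.4 − 5940) = 5940 × 38732.4 / 32847.4 ≈ 7004.2 mm ≈ 7.00 m.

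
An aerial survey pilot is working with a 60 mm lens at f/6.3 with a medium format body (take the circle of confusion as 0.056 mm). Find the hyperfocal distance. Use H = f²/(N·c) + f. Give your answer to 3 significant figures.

Hyperfocal distance H = f²/(N·c) + f = 60²/(6.3 × 0.056) + 60 = 3600/0.3528 + 60 ≈ 10264.1 mm ≈ 10.3 m.

10.3 m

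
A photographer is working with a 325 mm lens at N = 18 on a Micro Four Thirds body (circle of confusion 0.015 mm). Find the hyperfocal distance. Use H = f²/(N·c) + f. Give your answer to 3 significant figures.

Hyperfocal distance H = f²/(N·c) + f = 325²/(18 × 0.015) + 325 = 105625/0.27 + 325 ≈ 391528.7 mm ≈ 392 m.

392 m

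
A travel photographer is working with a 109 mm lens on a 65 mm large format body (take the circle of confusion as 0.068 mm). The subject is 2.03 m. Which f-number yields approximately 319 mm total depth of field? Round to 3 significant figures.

Write h = H − f = f²/(N·c). The thin-lens limits are Dn = s·h/(h + (s−f)) and Df = s·h/(h − (s−f)), so DoF = Df − Dn = 2·s·(s−f)·h / (h² − (s−f)²).
That is a quadratic in h: DoF·h² − 2·s·(s−f)·h − DoF·(s−f)² = 0 ⇒ h = (s−f)·(s + √(s² + DoF²)) / DoF = 1921 × (2030 + √(2030² + 319²)) / 319 = 1921 × (2030 + 2054.91) / 319 ≈ 24599 mm.
Then N = f²/(c·h) = 109² / (0.068 × 24599) = 11881 / 1672.7 ≈ 7.10.

f/7.10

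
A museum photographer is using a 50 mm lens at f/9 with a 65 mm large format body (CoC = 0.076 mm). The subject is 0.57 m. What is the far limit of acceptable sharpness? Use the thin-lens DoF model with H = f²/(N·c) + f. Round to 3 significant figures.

Hyperfocal distance H = f²/(N·c) + f = 50²/(9 × 0.076) + 50 = 2500/0.684 + 50 ≈ 3705.0 mm ≈ 3.705 m.
Far limit Df = s·(H − f)/(H − s) = 570 × (3705.0 − 50) / (3705.0 − 570) = 570 × 3655.0 / 3135.0 ≈ 664.55 mm ≈ 0.665 m.

0.665 m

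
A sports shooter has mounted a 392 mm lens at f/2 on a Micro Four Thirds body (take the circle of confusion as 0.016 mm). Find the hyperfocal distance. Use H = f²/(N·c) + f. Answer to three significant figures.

4800 m

Hyperfocal distance H = f²/(N·c) + f = 392²/(2 × 0.016) + 392 = 153664/0.032 + 392 ≈ 4802392.0 mm ≈ 4800 m.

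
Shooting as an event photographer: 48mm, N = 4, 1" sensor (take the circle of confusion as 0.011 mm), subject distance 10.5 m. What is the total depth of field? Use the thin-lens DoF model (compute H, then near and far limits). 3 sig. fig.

Hyperfocal distance H = f²/(N·c) + f = 48²/(4 × 0.011) + 48 = 2304/0.044 + 48 ≈ 52411.6 mm ≈ 52.41 m.
Near limit Dn = s·(H − f)/(H + s − 2f) = 10500 × (52411.6 − 48) / (52411.6 + 10500 − 2 × 48) = 10500 × 52363.6 / 62815.6 ≈ 8752.9 mm.
Far limit Df = s·(H − f)/(H − s) = 10500 × (52411.6 − 48) / (52411.6 − 10500) = 10500 × 52363.6 / 41911.6 ≈ 13118.5 mm.
Depth of field = Df − Dn = 13118.5 − 8752.9 ≈ 4365.6 mm ≈ 4.37 m.

4.37 m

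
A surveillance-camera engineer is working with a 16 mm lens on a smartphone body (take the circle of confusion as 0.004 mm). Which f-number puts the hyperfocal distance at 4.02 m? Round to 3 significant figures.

Rearrange H = f²/(N·c) + f for N: N = f² / ((H − f)·c).
N = 16² / ((4020 − 16) × 0.004) = 256 / 16.02 ≈ 16.

f/16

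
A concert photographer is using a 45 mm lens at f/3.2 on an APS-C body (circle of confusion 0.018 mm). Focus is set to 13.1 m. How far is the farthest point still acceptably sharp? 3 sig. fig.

20.8 m

Hyperfocal distance H = f²/(N·c) + f = 45²/(3.2 × 0.018) + 45 = 2025/0.0576 + 45 ≈ 35201.2 mm ≈ 35.20 m.
Far limit Df = s·(H − f)/(H − s) = 13100 × (35201.2 − 45) / (35201.2 − 13100) = 13100 × 35156.2 / 22101.2 ≈ 20838 mm ≈ 20.8 m.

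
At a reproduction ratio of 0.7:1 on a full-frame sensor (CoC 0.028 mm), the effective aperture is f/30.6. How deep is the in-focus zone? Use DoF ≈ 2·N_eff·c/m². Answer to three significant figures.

At magnification m, DoF ≈ 2·N_eff·c/m² = 2 × 30.6 × 0.028 / 0.7² = 1.714 / 0.49 ≈ 3.5 mm.

3.50 mm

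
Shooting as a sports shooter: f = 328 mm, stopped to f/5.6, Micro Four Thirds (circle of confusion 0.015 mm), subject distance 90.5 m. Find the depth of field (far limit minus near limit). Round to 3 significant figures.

Hyperfocal distance H = f²/(N·c) + f = 328²/(5.6 × 0.015) + 328 = 107584/0.084 + 328 ≈ 1281089.9 mm ≈ 1281 m.
Near limit Dn = s·(H − f)/(H + s − 2f) = 90500 × (1281089.9 − 328) / (1281089.9 + 90500 − 2 × 328) = 90500 × 1280761.9 / 1370933.9 ≈ 84547 mm.
Far limit Df = s·(H − f)/(H − s) = 90500 × (1281089.9 − 328) / (1281089.9 − 90500) = 90500 × 1280761.9 / 1190589.9 ≈ 97354 mm.
Depth of field = Df − Dn = 97354 − 84547 ≈ 12807 mm ≈ 12.8 m.

12.8 m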